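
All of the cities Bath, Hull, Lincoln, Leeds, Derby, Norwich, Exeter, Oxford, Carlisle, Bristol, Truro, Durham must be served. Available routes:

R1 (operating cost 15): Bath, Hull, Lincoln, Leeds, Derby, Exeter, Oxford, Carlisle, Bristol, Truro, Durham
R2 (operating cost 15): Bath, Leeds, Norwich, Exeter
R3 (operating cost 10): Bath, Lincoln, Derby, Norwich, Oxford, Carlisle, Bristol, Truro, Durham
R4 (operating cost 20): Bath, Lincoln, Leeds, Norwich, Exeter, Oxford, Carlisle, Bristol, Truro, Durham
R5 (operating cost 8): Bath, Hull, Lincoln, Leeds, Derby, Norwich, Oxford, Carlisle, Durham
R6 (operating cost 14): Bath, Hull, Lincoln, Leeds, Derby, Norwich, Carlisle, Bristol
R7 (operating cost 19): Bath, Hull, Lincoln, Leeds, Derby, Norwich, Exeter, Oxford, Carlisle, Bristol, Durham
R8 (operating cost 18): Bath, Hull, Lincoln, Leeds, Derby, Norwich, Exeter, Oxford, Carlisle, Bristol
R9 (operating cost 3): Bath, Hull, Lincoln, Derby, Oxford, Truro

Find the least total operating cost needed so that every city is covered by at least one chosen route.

22

R7, R9 cover every city at operating cost 19 + 3 = 22.
Any cover uses at least 2 routes; among all covering selections none totals below 22.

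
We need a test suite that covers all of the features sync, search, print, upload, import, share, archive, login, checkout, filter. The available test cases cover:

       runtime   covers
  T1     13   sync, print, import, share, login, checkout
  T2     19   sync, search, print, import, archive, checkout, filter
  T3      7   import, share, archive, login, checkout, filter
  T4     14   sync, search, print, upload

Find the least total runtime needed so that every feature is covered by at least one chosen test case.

T3, T4 cover every feature at runtime 7 + 14 = 21.
Any cover uses at least 2 test cases; among all covering selections none totals below 21.

21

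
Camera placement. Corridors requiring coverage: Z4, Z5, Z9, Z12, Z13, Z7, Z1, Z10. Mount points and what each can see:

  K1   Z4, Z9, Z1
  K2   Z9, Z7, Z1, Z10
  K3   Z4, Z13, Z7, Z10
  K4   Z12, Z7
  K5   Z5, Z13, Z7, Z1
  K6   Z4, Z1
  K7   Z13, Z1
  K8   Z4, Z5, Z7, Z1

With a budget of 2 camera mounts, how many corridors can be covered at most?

6

Choosing K1, K3 covers {Z4, Z9, Z13, Z7, Z1, Z10} — 6 corridors.
No choice of 2 camera mounts does better; here Z5, Z12 are left uncovered.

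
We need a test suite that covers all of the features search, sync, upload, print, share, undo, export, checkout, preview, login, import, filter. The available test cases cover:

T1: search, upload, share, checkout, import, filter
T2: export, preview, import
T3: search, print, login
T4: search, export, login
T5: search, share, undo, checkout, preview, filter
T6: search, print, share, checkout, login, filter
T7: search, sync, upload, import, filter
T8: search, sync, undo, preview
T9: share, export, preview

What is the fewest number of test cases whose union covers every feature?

T1, T2, T3, T8 together cover {search, sync, upload, print, share, undo, export, checkout, preview, login, import, filter} — every feature.
No 3 of the 9 test cases cover everything (all 84 triples fall short), so 4 is minimum.

4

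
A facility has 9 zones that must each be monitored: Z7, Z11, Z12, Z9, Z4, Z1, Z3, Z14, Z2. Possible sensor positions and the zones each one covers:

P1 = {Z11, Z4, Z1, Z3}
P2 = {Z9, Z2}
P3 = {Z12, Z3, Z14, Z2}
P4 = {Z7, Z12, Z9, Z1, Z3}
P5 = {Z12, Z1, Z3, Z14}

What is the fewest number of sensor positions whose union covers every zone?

3

P1, P3, P4 together cover {Z7, Z11, Z12, Z9, Z4, Z1, Z3, Z14, Z2} — every zone.
No 2 of the 5 sensor positions cover everything (all 10 pairs fall short), so 3 is minimum.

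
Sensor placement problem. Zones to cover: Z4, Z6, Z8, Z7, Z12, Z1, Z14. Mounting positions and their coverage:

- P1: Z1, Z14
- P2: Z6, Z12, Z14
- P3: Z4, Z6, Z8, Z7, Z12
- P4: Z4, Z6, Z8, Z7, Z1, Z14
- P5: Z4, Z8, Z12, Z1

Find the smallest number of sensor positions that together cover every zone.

P1, P3 together cover {Z4, Z6, Z8, Z7, Z12, Z1, Z14} — every zone.
No single sensor position contains all 7 zones, so 2 is optimal.

2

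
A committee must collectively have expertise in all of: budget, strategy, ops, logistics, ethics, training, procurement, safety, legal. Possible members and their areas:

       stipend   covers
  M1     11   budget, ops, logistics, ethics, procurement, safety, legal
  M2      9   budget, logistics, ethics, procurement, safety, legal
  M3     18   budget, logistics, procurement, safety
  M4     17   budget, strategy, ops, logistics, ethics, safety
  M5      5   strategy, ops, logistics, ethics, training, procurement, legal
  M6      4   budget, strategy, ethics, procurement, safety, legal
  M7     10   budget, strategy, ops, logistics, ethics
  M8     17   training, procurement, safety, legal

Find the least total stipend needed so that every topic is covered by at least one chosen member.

9

M5, M6 cover every topic at stipend 5 + 4 = 9.
Any cover uses at least 2 members; among all covering selections none totals below 9.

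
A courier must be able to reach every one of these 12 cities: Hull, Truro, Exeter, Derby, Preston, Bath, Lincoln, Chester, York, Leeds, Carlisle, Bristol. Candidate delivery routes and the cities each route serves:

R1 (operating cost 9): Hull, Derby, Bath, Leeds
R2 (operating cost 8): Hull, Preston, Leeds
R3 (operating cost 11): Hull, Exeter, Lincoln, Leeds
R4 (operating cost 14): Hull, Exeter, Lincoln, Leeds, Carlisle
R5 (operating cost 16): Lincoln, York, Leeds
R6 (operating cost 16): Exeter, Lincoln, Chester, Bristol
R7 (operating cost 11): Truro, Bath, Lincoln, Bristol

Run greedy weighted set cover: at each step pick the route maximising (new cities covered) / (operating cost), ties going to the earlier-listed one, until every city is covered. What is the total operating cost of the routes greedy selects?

74

Pick 1: R1 adds 4 new (Hull, Derby, Bath, Leeds) at operating cost 9 (ratio 4/9).
Pick 2: R7 adds 3 new (Truro, Lincoln, Bristol) at operating cost 11 (ratio 3/11).
Pick 3: R4 adds 2 new (Exeter, Carlisle) at operating cost 14 (ratio 2/14).
Pick 4: R2 adds 1 new (Preston) at operating cost 8 (ratio 1/8).
Pick 5: R5 adds 1 new (York) at operating cost 16 (ratio 1/16).
Pick 6: R6 adds 1 new (Chester) at operating cost 16 (ratio 1/16).
Greedy total operating cost: 9 + 11 + 14 + 8 + 16 + 16 = 74.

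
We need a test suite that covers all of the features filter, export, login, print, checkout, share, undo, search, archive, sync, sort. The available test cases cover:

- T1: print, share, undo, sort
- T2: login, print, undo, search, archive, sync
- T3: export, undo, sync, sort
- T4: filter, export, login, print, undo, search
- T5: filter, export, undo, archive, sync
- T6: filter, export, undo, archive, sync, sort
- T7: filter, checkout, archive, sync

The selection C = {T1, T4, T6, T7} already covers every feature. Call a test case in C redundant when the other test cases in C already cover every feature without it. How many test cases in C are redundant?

Drop T1: share uncovered — not redundant.
Drop T4: login, search uncovered — not redundant.
Drop T6: the rest still cover every feature — redundant.
Drop T7: checkout uncovered — not redundant.
1 redundant: T6.

1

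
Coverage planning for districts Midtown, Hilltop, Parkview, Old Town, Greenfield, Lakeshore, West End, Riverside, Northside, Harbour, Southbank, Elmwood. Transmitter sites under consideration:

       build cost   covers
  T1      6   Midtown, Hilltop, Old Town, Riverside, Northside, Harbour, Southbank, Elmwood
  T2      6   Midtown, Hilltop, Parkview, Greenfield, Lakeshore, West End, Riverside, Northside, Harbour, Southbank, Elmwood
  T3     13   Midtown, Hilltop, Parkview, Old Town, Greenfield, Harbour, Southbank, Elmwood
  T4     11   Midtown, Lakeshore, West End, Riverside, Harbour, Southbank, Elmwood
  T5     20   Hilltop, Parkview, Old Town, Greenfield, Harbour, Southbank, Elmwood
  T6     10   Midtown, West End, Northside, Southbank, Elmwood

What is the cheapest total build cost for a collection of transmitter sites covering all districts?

T1, T2 cover every district at build cost 6 + 6 = 12.
Any cover uses at least 2 transmitter sites; among all covering selections none totals below 12.

12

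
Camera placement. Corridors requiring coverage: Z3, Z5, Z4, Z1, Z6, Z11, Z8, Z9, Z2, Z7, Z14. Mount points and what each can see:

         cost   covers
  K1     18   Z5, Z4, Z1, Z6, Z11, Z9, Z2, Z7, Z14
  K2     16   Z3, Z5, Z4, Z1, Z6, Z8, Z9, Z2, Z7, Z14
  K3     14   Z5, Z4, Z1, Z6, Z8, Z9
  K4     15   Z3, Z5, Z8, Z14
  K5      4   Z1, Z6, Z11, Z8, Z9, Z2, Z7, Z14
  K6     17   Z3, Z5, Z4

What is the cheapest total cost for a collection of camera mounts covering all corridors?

20

K2, K5 cover every corridor at cost 16 + 4 = 20.
Any cover uses at least 2 camera mounts; among all covering selections none totals below 20.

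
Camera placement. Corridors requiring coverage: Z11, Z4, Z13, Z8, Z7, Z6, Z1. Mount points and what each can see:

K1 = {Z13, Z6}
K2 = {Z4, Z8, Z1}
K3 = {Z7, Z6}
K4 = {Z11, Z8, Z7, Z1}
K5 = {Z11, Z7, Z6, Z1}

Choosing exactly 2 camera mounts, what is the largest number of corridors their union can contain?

Choosing K1, K4 covers {Z11, Z13, Z8, Z7, Z6, Z1} — 6 corridors.
No choice of 2 camera mounts does better; here Z4 is left uncovered.

6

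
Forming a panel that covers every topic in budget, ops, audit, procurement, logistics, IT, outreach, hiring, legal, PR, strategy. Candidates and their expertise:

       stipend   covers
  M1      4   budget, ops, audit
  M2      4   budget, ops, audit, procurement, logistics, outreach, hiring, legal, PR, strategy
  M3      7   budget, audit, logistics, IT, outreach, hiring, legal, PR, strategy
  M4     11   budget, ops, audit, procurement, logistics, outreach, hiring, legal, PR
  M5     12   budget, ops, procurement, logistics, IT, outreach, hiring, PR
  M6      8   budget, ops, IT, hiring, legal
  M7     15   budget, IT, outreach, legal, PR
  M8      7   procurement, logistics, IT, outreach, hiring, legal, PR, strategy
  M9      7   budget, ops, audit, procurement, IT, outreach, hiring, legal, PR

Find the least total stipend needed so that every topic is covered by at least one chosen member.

M1, M8 cover every topic at stipend 4 + 7 = 11.
Any cover uses at least 2 members; among all covering selections none totals below 11.

11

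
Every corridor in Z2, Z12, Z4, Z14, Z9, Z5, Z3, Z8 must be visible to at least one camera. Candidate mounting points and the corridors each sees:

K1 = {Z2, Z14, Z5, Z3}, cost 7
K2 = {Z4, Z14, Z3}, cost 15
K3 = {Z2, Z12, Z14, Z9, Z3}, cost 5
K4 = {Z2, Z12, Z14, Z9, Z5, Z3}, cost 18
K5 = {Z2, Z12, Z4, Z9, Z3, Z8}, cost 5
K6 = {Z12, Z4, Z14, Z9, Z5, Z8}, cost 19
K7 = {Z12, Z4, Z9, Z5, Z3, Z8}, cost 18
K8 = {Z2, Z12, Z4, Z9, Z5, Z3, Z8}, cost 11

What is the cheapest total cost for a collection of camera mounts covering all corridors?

K1, K5 cover every corridor at cost 7 + 5 = 12.
Any cover uses at least 2 camera mounts; among all covering selections none totals below 12.

12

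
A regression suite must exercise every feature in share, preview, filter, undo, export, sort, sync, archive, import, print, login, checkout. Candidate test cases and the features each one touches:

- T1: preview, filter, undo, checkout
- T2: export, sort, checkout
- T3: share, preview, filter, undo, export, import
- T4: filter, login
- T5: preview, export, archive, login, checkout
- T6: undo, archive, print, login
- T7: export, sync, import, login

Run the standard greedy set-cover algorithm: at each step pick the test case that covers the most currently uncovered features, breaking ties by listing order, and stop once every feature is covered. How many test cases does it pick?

5

Pick 1: T3 covers 6 new features (share, preview, filter, undo, export, import).
Pick 2: T5 covers 3 new features (archive, login, checkout).
Pick 3: T2 covers 1 new features (sort).
Pick 4: T6 covers 1 new features (print).
Pick 5: T7 covers 1 new features (sync).
Greedy uses 5 test cases. (The true minimum is 4.)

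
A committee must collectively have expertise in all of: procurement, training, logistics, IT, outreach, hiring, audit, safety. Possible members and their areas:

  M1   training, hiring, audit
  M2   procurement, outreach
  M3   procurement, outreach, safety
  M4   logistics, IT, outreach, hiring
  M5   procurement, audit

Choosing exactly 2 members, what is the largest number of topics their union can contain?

6

Choosing M1, M3 covers {procurement, training, outreach, hiring, audit, safety} — 6 topics.
No choice of 2 members does better; here logistics, IT are left uncovered.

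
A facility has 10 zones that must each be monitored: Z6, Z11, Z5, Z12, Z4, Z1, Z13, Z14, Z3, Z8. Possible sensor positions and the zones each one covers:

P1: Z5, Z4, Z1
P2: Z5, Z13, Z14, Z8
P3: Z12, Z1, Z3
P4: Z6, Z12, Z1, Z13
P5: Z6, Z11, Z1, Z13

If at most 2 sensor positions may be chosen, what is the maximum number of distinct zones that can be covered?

7

Choosing P2, P3 covers {Z5, Z12, Z1, Z13, Z14, Z3, Z8} — 7 zones.
No choice of 2 sensor positions does better; here Z6, Z11, Z4 are left uncovered.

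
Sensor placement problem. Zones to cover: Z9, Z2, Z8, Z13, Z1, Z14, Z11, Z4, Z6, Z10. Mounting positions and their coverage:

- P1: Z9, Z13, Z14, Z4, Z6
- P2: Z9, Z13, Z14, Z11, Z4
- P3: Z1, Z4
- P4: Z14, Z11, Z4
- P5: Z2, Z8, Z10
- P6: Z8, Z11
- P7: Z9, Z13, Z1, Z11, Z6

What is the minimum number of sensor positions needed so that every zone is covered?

P1, P5, P7 together cover {Z9, Z2, Z8, Z13, Z1, Z14, Z11, Z4, Z6, Z10} — every zone.
No 2 of the 7 sensor positions cover everything (all 21 pairs fall short), so 3 is minimum.

3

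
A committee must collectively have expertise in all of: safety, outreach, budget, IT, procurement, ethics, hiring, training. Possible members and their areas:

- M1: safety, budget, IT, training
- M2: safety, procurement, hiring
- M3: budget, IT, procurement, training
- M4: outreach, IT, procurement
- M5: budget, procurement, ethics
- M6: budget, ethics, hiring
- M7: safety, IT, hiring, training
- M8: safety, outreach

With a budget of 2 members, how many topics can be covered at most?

7

Choosing M5, M7 covers {safety, budget, IT, procurement, ethics, hiring, training} — 7 topics.
No choice of 2 members does better; here outreach is left uncovered.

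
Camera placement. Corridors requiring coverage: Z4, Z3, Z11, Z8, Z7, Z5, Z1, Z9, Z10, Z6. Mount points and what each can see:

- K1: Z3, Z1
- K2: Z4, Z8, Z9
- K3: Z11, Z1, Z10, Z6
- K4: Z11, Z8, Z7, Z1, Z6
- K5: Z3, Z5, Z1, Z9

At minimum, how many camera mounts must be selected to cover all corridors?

K2, K3, K4, K5 together cover {Z4, Z3, Z11, Z8, Z7, Z5, Z1, Z9, Z10, Z6} — every corridor.
No 3 of the 5 camera mounts cover everything (all 10 triples fall short), so 4 is minimum.

4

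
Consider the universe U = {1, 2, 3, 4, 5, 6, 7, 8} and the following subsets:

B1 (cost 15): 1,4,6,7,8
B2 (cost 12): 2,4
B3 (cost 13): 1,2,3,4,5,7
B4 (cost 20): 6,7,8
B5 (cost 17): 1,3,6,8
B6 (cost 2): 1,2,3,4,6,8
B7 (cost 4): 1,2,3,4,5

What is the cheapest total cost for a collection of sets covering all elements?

B3, B6 cover every element at cost 13 + 2 = 15.
Any cover uses at least 2 sets; among all covering selections none totals below 15.
Greedy by coverage-per-cost would pick B6, B7, B3 for 19 — worse than the optimum 15.

15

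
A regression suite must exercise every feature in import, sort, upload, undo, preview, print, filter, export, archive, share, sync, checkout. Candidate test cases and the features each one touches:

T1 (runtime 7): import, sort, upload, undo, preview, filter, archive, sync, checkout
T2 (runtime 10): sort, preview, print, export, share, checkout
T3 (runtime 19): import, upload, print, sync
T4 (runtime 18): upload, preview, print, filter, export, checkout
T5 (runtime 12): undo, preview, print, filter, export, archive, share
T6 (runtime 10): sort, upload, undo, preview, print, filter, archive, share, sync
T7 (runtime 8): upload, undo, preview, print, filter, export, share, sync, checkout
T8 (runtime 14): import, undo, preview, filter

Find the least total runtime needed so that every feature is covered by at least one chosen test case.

15

T1, T7 cover every feature at runtime 7 + 8 = 15.
Any cover uses at least 2 test cases; among all covering selections none totals below 15.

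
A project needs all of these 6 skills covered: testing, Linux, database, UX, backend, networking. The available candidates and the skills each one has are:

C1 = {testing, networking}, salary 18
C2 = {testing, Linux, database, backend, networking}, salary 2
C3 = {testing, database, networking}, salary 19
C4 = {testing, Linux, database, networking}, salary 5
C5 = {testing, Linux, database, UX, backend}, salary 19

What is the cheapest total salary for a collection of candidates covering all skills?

21

C2, C5 cover every skill at salary 2 + 19 = 21.
Any cover uses at least 2 candidates; among all covering selections none totals below 21.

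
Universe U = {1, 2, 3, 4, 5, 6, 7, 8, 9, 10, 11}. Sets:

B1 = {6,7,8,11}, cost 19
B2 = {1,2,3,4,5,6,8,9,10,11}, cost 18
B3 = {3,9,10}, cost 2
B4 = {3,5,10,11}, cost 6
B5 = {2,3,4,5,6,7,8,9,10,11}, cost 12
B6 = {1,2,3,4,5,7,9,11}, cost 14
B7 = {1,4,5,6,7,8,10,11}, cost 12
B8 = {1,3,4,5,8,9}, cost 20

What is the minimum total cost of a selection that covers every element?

24

B5, B7 cover every element at cost 12 + 12 = 24.
Any cover uses at least 2 sets; among all covering selections none totals below 24.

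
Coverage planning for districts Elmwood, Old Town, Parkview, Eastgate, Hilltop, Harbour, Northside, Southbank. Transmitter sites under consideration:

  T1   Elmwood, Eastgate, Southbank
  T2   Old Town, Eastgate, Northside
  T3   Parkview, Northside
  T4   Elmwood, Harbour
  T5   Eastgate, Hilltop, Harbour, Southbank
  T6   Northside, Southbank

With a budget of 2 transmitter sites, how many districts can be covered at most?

6

Choosing T2, T5 covers {Old Town, Eastgate, Hilltop, Harbour, Northside, Southbank} — 6 districts.
No choice of 2 transmitter sites does better; here Elmwood, Parkview are left uncovered.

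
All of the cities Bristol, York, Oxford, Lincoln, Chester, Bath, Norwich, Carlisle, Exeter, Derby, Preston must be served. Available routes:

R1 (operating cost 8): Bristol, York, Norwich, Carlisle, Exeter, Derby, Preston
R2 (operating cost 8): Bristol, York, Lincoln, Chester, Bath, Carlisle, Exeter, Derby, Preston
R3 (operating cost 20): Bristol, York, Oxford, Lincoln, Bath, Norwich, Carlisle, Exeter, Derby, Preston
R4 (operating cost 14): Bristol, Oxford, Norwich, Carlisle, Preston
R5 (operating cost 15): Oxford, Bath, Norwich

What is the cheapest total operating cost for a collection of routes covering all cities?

R2, R4 cover every city at operating cost 8 + 14 = 22.
Any cover uses at least 2 routes; among all covering selections none totals below 22.

22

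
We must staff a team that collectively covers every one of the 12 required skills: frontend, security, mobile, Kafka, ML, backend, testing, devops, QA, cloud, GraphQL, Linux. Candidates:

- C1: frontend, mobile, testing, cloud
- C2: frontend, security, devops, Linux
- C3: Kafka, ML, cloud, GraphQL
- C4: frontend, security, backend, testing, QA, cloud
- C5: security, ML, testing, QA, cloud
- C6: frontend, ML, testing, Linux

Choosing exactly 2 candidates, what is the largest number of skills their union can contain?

Choosing C3, C4 covers {frontend, security, Kafka, ML, backend, testing, QA, cloud, GraphQL} — 9 skills.
No choice of 2 candidates does better; here mobile, devops, Linux are left uncovered.

9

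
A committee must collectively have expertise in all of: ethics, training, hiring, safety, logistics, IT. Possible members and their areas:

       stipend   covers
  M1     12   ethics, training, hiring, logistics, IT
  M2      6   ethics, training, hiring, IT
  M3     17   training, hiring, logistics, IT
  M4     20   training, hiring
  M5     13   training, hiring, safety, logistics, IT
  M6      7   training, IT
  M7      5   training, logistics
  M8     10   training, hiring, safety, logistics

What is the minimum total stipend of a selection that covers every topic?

16

M2, M8 cover every topic at stipend 6 + 10 = 16.
Any cover uses at least 2 members; among all covering selections none totals below 16.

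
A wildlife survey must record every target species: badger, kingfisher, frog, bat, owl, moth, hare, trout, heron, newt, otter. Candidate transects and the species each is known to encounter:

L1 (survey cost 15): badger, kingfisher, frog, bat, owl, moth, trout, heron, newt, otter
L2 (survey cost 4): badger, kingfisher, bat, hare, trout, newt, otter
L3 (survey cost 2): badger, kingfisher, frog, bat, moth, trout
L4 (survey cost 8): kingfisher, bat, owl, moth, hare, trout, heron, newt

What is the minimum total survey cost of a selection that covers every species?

14

L2, L3, L4 cover every species at survey cost 4 + 2 + 8 = 14.
Any cover uses at least 2 transects; among all covering selections none totals below 14.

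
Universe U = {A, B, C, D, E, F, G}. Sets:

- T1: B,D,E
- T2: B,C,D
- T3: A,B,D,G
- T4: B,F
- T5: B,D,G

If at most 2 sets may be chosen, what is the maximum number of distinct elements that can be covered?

Choosing T1, T3 covers {A, B, D, E, G} — 5 elements.
No choice of 2 sets does better; here C, F are left uncovered.

5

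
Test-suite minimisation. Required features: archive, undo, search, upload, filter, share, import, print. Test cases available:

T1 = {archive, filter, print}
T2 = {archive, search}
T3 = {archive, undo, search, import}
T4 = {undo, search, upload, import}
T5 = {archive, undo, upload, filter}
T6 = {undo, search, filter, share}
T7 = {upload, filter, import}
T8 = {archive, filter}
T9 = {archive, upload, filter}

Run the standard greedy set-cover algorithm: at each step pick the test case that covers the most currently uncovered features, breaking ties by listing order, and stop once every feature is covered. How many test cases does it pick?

4

Pick 1: T3 covers 4 new features (archive, undo, search, import).
Pick 2: T1 covers 2 new features (filter, print).
Pick 3: T4 covers 1 new features (upload).
Pick 4: T6 covers 1 new features (share).
Greedy uses 4 test cases. (The true minimum is 3.)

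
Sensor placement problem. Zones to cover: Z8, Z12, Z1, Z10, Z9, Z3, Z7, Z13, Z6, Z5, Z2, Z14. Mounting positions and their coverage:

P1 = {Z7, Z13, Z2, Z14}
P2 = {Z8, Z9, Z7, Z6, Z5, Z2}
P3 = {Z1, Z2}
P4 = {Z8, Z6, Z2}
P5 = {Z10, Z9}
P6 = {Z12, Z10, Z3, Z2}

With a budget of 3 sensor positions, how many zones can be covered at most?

11

Choosing P1, P2, P6 covers {Z8, Z12, Z10, Z9, Z3, Z7, Z13, Z6, Z5, Z2, Z14} — 11 zones.
No choice of 3 sensor positions does better; here Z1 is left uncovered.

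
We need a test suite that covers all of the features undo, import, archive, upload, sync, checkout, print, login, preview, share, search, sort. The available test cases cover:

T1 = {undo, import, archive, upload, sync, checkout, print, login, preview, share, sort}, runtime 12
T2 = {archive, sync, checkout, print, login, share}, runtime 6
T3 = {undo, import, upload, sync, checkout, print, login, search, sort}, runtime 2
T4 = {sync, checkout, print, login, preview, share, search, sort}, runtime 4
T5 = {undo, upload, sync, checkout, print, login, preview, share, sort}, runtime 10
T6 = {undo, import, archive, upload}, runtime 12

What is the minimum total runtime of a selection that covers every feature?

T2, T3, T4 cover every feature at runtime 6 + 2 + 4 = 12.
Any cover uses at least 2 test cases; among all covering selections none totals below 12.

12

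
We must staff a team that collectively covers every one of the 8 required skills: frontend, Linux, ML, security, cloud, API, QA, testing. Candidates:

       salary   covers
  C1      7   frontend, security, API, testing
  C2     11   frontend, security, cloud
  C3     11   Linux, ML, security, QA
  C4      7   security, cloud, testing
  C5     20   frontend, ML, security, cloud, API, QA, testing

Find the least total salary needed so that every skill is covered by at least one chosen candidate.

25

C1, C3, C4 cover every skill at salary 7 + 11 + 7 = 25.
Any cover uses at least 2 candidates; among all covering selections none totals below 25.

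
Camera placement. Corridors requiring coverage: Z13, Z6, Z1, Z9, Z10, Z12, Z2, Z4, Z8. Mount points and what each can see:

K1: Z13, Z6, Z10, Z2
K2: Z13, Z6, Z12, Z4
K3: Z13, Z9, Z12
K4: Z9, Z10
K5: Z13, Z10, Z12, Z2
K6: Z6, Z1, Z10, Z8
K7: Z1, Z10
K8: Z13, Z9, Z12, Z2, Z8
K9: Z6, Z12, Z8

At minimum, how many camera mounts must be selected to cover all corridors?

3

K2, K6, K8 together cover {Z13, Z6, Z1, Z9, Z10, Z12, Z2, Z4, Z8} — every corridor.
No 2 of the 9 camera mounts cover everything (all 36 pairs fall short), so 3 is minimum.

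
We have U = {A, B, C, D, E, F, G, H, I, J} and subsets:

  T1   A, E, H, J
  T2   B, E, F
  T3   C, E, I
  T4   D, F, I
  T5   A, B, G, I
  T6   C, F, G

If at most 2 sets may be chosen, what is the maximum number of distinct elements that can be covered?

Choosing T1, T4 covers {A, D, E, F, H, I, J} — 7 elements.
No choice of 2 sets does better; here B, C, G are left uncovered.

7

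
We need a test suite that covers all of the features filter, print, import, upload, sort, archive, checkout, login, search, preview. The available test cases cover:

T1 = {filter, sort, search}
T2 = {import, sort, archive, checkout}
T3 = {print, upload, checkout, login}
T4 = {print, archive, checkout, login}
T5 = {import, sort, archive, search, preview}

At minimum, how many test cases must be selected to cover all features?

3

T1, T3, T5 together cover {filter, print, import, upload, sort, archive, checkout, login, search, preview} — every feature.
No 2 of the 5 test cases cover everything (all 10 pairs fall short), so 3 is minimum.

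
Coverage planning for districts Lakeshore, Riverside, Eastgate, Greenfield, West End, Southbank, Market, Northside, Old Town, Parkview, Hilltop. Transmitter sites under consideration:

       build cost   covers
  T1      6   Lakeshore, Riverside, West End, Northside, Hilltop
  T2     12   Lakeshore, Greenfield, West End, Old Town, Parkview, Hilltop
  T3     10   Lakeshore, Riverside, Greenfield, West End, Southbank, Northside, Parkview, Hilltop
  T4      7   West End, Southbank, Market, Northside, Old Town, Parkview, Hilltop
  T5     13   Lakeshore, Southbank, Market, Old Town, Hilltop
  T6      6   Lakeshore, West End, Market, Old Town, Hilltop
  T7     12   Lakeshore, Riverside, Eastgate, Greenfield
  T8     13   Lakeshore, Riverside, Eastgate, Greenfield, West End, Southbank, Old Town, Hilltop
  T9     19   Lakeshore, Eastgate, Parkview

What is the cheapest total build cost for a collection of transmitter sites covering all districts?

T4, T7 cover every district at build cost 7 + 12 = 19.
Any cover uses at least 2 transmitter sites; among all covering selections none totals below 19.
Greedy by coverage-per-build cost would pick T4, T1, T7 for 25 — worse than the optimum 19.

19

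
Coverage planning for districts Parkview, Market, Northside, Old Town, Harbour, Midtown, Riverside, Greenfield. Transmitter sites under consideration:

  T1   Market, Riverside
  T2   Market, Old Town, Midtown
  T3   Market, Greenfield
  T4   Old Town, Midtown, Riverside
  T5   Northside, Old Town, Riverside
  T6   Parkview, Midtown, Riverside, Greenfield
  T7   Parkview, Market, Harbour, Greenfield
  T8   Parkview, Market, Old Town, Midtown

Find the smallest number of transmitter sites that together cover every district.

T2, T5, T7 together cover {Parkview, Market, Northside, Old Town, Harbour, Midtown, Riverside, Greenfield} — every district.
No 2 of the 8 transmitter sites cover everything (all 28 pairs fall short), so 3 is minimum.
Greedy (largest uncovered first) would take T6, T2, T5, T7 — 4 transmitter sites — but 3 suffice.

3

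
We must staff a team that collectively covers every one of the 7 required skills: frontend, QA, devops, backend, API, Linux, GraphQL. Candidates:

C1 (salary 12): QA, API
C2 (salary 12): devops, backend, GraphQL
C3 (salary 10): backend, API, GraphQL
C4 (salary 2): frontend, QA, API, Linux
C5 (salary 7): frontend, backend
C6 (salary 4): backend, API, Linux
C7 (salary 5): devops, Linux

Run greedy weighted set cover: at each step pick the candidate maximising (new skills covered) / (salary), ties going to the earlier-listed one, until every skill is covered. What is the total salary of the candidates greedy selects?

14

Pick 1: C4 adds 4 new (frontend, QA, API, Linux) at salary 2 (ratio 4/2).
Pick 2: C2 adds 3 new (devops, backend, GraphQL) at salary 12 (ratio 3/12).
Greedy total salary: 2 + 12 = 14.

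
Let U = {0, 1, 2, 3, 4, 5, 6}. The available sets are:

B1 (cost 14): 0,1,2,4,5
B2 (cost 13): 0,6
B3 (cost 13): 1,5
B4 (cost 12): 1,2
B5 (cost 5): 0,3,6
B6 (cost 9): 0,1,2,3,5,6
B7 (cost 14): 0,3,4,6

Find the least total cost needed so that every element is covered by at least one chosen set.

19

B1, B5 cover every element at cost 14 + 5 = 19.
Any cover uses at least 2 sets; among all covering selections none totals below 19.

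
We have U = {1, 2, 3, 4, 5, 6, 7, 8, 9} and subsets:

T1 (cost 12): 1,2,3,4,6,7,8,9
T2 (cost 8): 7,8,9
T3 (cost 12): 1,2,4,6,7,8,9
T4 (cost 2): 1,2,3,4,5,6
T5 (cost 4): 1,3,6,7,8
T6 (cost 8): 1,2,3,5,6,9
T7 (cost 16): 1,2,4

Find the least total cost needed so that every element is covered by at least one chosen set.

T2, T4 cover every element at cost 8 + 2 = 10.
Any cover uses at least 2 sets; among all covering selections none totals below 10.
Greedy by coverage-per-cost would pick T4, T5, T2 for 14 — worse than the optimum 10.

10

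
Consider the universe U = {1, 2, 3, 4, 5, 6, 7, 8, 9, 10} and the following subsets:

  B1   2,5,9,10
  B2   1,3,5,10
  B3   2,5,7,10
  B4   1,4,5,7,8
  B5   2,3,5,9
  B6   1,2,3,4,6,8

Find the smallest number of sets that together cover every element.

3

B1, B3, B6 together cover {1, 2, 3, 4, 5, 6, 7, 8, 9, 10} — every element.
No 2 of the 6 sets cover everything (all 15 pairs fall short), so 3 is minimum.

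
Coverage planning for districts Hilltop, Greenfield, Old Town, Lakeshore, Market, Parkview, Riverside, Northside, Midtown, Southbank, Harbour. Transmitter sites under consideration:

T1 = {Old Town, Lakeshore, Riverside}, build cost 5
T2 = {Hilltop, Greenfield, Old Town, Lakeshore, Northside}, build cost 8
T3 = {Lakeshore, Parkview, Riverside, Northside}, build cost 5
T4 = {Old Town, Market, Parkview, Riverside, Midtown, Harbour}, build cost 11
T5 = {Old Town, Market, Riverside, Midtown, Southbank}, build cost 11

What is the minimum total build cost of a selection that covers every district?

T2, T4, T5 cover every district at build cost 8 + 11 + 11 = 30.
Any cover uses at least 3 transmitter sites; among all covering selections none totals below 30.

30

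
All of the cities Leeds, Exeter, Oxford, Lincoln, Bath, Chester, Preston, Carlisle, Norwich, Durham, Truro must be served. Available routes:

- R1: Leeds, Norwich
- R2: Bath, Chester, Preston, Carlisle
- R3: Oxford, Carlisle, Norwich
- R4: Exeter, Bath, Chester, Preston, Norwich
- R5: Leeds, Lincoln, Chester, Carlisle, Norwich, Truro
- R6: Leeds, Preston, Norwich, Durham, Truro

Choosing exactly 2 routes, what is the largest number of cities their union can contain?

Choosing R4, R5 covers {Leeds, Exeter, Lincoln, Bath, Chester, Preston, Carlisle, Norwich, Truro} — 9 cities.
No choice of 2 routes does better; here Oxford, Durham are left uncovered.

9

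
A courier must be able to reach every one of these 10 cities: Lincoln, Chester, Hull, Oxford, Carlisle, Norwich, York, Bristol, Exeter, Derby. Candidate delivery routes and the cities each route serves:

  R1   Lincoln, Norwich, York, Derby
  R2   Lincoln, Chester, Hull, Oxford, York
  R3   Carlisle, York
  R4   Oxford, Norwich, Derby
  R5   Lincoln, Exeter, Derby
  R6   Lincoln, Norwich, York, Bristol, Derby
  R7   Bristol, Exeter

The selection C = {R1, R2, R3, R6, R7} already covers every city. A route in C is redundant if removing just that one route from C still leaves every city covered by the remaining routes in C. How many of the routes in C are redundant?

2

Drop R1: the rest still cover every city — redundant.
Drop R2: Chester, Hull, Oxford uncovered — not redundant.
Drop R3: Carlisle uncovered — not redundant.
Drop R6: the rest still cover every city — redundant.
Drop R7: Exeter uncovered — not redundant.
2 redundant: R1, R6.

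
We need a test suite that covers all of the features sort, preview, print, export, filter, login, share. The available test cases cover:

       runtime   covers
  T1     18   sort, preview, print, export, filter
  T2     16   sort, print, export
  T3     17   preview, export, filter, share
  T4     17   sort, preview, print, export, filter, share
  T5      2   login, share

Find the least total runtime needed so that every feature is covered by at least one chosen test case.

T4, T5 cover every feature at runtime 17 + 2 = 19.
Any cover uses at least 2 test cases; among all covering selections none totals below 19.

19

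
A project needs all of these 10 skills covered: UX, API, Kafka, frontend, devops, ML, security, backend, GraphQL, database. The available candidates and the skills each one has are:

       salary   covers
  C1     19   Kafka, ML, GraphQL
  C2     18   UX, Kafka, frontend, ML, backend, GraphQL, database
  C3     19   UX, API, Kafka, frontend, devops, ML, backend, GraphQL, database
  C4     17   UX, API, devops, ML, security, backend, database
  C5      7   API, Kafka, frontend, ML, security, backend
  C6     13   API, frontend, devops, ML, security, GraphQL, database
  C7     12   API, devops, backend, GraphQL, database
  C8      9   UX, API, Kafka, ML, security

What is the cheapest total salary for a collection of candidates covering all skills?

26

C3, C5 cover every skill at salary 19 + 7 = 26.
Any cover uses at least 2 candidates; among all covering selections none totals below 26.
Greedy by coverage-per-salary would pick C5, C7, C8 for 28 — worse than the optimum 26.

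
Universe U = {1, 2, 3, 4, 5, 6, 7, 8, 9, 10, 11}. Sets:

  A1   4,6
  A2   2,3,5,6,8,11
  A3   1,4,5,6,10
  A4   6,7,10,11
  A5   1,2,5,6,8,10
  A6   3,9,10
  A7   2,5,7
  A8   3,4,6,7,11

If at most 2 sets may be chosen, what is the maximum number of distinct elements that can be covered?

10

Choosing A5, A8 covers {1, 2, 3, 4, 5, 6, 7, 8, 10, 11} — 10 elements.
No choice of 2 sets does better; here 9 is left uncovered.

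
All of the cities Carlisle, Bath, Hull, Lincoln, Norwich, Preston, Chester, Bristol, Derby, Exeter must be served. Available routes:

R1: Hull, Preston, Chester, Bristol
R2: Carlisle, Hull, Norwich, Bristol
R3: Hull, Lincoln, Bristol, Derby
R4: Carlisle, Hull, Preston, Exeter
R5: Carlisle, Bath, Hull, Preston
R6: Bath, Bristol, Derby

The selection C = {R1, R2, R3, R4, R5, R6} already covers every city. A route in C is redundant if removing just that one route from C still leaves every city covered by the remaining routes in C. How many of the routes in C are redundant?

2

Drop R1: Chester uncovered — not redundant.
Drop R2: Norwich uncovered — not redundant.
Drop R3: Lincoln uncovered — not redundant.
Drop R4: Exeter uncovered — not redundant.
Drop R5: the rest still cover every city — redundant.
Drop R6: the rest still cover every city — redundant.
2 redundant: R5, R6.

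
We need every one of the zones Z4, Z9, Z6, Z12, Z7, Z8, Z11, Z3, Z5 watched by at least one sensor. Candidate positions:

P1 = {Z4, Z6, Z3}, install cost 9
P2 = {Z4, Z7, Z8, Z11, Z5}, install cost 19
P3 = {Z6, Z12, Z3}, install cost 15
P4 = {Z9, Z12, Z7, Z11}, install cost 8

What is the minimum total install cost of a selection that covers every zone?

P1, P2, P4 cover every zone at install cost 9 + 19 + 8 = 36.
Any cover uses at least 3 sensor positions; among all covering selections none totals below 36.

36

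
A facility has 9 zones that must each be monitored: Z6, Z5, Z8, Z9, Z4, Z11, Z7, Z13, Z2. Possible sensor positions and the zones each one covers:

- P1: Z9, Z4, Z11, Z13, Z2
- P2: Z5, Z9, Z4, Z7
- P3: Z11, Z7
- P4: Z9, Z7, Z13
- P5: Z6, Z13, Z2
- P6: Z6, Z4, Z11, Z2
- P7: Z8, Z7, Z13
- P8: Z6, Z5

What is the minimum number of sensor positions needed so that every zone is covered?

3

P1, P7, P8 together cover {Z6, Z5, Z8, Z9, Z4, Z11, Z7, Z13, Z2} — every zone.
No 2 of the 8 sensor positions cover everything (all 28 pairs fall short), so 3 is minimum.
Greedy (largest uncovered first) would take P1, P2, P5, P7 — 4 sensor positions — but 3 suffice.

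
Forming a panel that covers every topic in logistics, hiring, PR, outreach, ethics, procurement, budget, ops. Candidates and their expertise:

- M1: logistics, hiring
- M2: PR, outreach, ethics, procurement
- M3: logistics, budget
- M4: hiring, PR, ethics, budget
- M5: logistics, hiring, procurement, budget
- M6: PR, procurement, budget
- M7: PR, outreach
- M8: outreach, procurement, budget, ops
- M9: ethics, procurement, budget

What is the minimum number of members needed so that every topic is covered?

3

M1, M2, M8 together cover {logistics, hiring, PR, outreach, ethics, procurement, budget, ops} — every topic.
No 2 of the 9 members cover everything (all 36 pairs fall short), so 3 is minimum.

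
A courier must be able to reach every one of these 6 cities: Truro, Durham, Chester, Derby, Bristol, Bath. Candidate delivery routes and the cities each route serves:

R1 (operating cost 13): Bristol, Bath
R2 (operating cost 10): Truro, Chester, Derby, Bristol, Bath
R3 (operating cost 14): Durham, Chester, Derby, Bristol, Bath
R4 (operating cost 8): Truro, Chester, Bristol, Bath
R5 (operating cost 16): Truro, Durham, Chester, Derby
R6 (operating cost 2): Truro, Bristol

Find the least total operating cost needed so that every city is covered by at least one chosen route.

16

R3, R6 cover every city at operating cost 14 + 2 = 16.
Any cover uses at least 2 routes; among all covering selections none totals below 16.
Greedy by coverage-per-operating cost would pick R6, R2, R3 for 26 — worse than the optimum 16.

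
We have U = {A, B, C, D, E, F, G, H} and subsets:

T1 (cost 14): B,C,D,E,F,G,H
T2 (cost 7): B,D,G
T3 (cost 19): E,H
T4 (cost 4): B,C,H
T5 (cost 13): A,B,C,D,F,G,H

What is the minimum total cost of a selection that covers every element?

27

T1, T5 cover every element at cost 14 + 13 = 27.
Any cover uses at least 2 sets; among all covering selections none totals below 27.
Greedy by coverage-per-cost would pick T4, T5, T1 for 31 — worse than the optimum 27.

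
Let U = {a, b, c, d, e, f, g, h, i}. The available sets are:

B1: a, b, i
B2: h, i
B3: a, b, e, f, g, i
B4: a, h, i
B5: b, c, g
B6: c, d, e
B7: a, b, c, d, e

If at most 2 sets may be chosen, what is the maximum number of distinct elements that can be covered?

Choosing B3, B6 covers {a, b, c, d, e, f, g, i} — 8 elements.
No choice of 2 sets does better; here h is left uncovered.

8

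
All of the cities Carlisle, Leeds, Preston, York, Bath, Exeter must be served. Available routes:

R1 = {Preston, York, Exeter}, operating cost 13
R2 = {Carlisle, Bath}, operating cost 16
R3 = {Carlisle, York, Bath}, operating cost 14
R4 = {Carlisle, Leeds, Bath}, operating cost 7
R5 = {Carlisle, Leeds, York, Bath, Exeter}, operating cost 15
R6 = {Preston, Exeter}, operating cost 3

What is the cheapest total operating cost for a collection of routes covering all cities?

R5, R6 cover every city at operating cost 15 + 3 = 18.
Any cover uses at least 2 routes; among all covering selections none totals below 18.

18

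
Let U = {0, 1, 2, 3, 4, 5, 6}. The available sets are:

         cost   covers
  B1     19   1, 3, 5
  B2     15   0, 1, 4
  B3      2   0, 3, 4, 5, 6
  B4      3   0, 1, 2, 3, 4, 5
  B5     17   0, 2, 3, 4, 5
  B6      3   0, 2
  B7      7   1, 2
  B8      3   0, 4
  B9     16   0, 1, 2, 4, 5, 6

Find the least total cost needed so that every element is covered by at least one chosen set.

5

B3, B4 cover every element at cost 2 + 3 = 5.
Any cover uses at least 2 sets; among all covering selections none totals below 5.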